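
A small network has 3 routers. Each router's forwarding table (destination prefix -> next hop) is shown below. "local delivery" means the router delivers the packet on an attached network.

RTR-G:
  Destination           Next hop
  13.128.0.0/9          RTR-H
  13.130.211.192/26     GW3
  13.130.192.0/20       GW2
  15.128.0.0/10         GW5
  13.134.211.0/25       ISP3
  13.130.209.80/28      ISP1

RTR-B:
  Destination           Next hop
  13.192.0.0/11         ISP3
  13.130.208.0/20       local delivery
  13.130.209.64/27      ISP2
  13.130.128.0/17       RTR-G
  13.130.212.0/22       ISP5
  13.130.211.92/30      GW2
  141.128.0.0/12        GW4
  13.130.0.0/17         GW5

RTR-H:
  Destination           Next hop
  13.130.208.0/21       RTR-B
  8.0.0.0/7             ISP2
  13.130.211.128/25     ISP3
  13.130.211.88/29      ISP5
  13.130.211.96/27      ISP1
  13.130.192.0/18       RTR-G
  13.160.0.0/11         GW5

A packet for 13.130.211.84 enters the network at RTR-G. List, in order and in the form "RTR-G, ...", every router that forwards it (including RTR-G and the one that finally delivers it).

At RTR-G: longest match for 13.130.211.84 is 13.128.0.0/9 -> RTR-H
At RTR-H: longest match for 13.130.211.84 is 13.130.208.0/21 -> RTR-B
At RTR-B: longest match for 13.130.211.84 is 13.130.208.0/20 -> local delivery

RTR-G, RTR-H, RTR-B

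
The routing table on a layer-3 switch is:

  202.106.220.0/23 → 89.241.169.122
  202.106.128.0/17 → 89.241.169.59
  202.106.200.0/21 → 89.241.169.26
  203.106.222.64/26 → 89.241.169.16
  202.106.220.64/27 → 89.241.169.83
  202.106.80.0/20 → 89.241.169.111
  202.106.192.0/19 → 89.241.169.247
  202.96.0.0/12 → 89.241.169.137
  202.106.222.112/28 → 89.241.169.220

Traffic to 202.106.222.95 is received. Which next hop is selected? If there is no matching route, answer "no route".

Routes whose prefix contains 202.106.222.95:
  202.96.0.0/12 (202.96.0.0 - 202.111.255.255) -> 89.241.169.137
  202.106.128.0/17 (202.106.128.0 - 202.106.255.255) -> 89.241.169.59
  202.106.192.0/19 (202.106.192.0 - 202.106.223.255) -> 89.241.169.247
More-specific entries that do NOT match:
  202.106.222.112/28 (202.106.222.112 - 202.106.222.127) does not contain 202.106.222.95
  202.106.220.64/27 (202.106.220.64 - 202.106.220.95) does not contain 202.106.222.95
  203.106.222.64/26 (203.106.222.64 - 203.106.222.127) does not contain 202.106.222.95
  202.106.220.0/23 (202.106.220.0 - 202.106.221.255) does not contain 202.106.222.95
  202.106.200.0/21 (202.106.200.0 - 202.106.207.255) does not contain 202.106.222.95
  202.106.80.0/20 (202.106.80.0 - 202.106.95.255) does not contain 202.106.222.95
Longest matching prefix is /19 -> next hop 89.241.169.247.

89.241.169.247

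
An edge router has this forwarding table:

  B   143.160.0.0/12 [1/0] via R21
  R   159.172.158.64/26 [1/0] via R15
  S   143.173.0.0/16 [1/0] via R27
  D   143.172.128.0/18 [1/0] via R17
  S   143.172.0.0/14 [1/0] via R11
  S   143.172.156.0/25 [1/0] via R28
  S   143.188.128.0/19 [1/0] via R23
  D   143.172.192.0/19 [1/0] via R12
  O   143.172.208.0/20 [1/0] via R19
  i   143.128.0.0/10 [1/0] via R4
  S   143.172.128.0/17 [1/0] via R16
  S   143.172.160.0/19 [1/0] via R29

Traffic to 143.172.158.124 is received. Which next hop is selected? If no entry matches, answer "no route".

Routes whose prefix contains 143.172.158.124:
  143.128.0.0/10 (143.128.0.0 - 143.191.255.255) -> R4
  143.160.0.0/12 (143.160.0.0 - 143.175.255.255) -> R21
  143.172.0.0/14 (143.172.0.0 - 143.175.255.255) -> R11
  143.172.128.0/17 (143.172.128.0 - 143.172.255.255) -> R16
  143.172.128.0/18 (143.172.128.0 - 143.172.191.255) -> R17
More-specific entries that do NOT match:
  159.172.158.64/26 (159.172.158.64 - 159.172.158.127) does not contain 143.172.158.124
  143.172.156.0/25 (143.172.156.0 - 143.172.156.127) does not contain 143.172.158.124
  143.172.208.0/20 (143.172.208.0 - 143.172.223.255) does not contain 143.172.158.124
  143.188.128.0/19 (143.188.128.0 - 143.188.159.255) does not contain 143.172.158.124
  143.172.192.0/19 (143.172.192.0 - 143.172.223.255) does not contain 143.172.158.124
  143.172.160.0/19 (143.172.160.0 - 143.172.191.255) does not contain 143.172.158.124
Longest matching prefix is /18 -> next hop R17.

R17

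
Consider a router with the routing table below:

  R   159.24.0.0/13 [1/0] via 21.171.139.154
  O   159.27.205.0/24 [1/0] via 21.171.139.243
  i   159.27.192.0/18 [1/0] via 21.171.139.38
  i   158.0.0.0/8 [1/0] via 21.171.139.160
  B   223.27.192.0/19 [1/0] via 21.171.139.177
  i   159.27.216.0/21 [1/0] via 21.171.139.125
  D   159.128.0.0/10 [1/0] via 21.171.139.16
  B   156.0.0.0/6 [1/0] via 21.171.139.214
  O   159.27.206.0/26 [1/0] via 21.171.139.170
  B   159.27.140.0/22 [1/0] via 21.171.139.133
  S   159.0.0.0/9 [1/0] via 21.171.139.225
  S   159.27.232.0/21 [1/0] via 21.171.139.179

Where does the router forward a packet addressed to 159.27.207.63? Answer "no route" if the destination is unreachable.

21.171.139.38

Routes whose prefix contains 159.27.207.63:
  156.0.0.0/6 (156.0.0.0 - 159.255.255.255) -> 21.171.139.214
  159.0.0.0/9 (159.0.0.0 - 159.127.255.255) -> 21.171.139.225
  159.24.0.0/13 (159.24.0.0 - 159.31.255.255) -> 21.171.139.154
  159.27.192.0/18 (159.27.192.0 - 159.27.255.255) -> 21.171.139.38
More-specific entries that do NOT match:
  159.27.206.0/26 (159.27.206.0 - 159.27.206.63) does not contain 159.27.207.63
  159.27.205.0/24 (159.27.205.0 - 159.27.205.255) does not contain 159.27.207.63
  159.27.140.0/22 (159.27.140.0 - 159.27.143.255) does not contain 159.27.207.63
  159.27.216.0/21 (159.27.216.0 - 159.27.223.255) does not contain 159.27.207.63
  159.27.232.0/21 (159.27.232.0 - 159.27.239.255) does not contain 159.27.207.63
  223.27.192.0/19 (223.27.192.0 - 223.27.223.255) does not contain 159.27.207.63
Longest matching prefix is /18 -> next hop 21.171.139.38.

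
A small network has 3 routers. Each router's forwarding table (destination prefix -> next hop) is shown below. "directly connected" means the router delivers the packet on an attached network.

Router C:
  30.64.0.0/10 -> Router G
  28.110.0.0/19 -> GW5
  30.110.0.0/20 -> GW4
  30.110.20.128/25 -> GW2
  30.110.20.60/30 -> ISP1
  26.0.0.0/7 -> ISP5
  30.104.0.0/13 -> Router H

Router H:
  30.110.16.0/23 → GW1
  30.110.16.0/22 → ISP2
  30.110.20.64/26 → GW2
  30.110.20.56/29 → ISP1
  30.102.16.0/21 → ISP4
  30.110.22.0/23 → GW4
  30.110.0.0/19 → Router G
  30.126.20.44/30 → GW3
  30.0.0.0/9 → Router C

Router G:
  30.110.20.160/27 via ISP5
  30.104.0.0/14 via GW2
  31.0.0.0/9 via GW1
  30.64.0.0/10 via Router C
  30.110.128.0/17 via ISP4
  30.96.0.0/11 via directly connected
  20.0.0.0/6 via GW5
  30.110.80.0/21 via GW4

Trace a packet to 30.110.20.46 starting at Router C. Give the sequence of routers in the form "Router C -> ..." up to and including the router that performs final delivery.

Router C -> Router H -> Router G

At Router C: longest match for 30.110.20.46 is 30.104.0.0/13 -> Router H
At Router H: longest match for 30.110.20.46 is 30.110.0.0/19 -> Router G
At Router G: longest match for 30.110.20.46 is 30.96.0.0/11 -> directly connected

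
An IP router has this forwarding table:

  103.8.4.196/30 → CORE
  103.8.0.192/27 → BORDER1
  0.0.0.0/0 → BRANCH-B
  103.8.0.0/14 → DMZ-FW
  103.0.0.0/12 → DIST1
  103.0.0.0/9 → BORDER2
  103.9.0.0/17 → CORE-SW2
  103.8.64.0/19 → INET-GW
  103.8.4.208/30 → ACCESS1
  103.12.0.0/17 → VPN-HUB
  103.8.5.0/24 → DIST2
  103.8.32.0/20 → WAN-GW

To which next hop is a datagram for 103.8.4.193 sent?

Routes whose prefix contains 103.8.4.193:
  0.0.0.0/0 (default, matches everything) -> BRANCH-B
  103.0.0.0/9 (103.0.0.0 - 103.127.255.255) -> BORDER2
  103.0.0.0/12 (103.0.0.0 - 103.15.255.255) -> DIST1
  103.8.0.0/14 (103.8.0.0 - 103.11.255.255) -> DMZ-FW
More-specific entries that do NOT match:
  103.8.4.196/30 (103.8.4.196 - 103.8.4.199) does not contain 103.8.4.193
  103.8.4.208/30 (103.8.4.208 - 103.8.4.211) does not contain 103.8.4.193
  103.8.0.192/27 (103.8.0.192 - 103.8.0.223) does not contain 103.8.4.193
  103.8.5.0/24 (103.8.5.0 - 103.8.5.255) does not contain 103.8.4.193
  103.8.32.0/20 (103.8.32.0 - 103.8.47.255) does not contain 103.8.4.193
  103.8.64.0/19 (103.8.64.0 - 103.8.95.255) does not contain 103.8.4.193
  103.9.0.0/17 (103.9.0.0 - 103.9.127.255) does not contain 103.8.4.193
  103.12.0.0/17 (103.12.0.0 - 103.12.127.255) does not contain 103.8.4.193
Longest matching prefix is /14 -> next hop DMZ-FW.

DMZ-FW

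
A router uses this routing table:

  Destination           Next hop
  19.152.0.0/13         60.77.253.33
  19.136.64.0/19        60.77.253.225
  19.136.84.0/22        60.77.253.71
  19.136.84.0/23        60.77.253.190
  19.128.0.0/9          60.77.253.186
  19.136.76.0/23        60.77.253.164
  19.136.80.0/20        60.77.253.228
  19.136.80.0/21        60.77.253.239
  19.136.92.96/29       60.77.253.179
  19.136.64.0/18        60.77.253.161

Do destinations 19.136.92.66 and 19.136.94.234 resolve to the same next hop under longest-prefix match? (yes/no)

yes

19.136.92.66: longest match 19.136.80.0/20 -> 60.77.253.228
19.136.94.234: longest match 19.136.80.0/20 -> 60.77.253.228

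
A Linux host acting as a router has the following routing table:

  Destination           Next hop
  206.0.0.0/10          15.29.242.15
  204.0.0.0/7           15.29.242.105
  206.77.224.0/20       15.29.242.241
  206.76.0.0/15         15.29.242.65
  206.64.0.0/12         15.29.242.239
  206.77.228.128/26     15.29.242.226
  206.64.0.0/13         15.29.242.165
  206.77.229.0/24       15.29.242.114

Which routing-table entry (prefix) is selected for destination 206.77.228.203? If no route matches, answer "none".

Entries matching 206.77.228.203:
  206.64.0.0/12 (206.64.0.0 - 206.79.255.255)
  206.76.0.0/15 (206.76.0.0 - 206.77.255.255)
  206.77.224.0/20 (206.77.224.0 - 206.77.239.255)
Most specific is 206.77.224.0/20.

206.77.224.0/20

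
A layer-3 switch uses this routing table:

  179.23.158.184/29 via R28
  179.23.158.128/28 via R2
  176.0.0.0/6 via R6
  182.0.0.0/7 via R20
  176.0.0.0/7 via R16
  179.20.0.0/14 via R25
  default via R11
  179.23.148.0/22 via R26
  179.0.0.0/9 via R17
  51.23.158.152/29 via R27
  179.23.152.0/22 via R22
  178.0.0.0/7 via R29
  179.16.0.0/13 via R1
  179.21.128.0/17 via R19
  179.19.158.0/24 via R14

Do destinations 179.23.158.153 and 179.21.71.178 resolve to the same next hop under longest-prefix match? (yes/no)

yes

179.23.158.153: longest match 179.20.0.0/14 -> R25
179.21.71.178: longest match 179.20.0.0/14 -> R25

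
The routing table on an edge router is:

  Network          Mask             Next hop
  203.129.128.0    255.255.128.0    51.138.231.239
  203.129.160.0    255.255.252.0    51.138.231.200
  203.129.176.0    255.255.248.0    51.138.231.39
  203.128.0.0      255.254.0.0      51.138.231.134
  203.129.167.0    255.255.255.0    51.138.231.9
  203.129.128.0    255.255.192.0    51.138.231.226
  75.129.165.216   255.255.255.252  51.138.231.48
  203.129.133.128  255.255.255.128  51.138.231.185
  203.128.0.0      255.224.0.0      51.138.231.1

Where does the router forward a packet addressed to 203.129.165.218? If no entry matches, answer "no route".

51.138.231.226

Routes whose prefix contains 203.129.165.218:
  203.128.0.0/11 (203.128.0.0 - 203.159.255.255) -> 51.138.231.1
  203.128.0.0/15 (203.128.0.0 - 203.129.255.255) -> 51.138.231.134
  203.129.128.0/17 (203.129.128.0 - 203.129.255.255) -> 51.138.231.239
  203.129.128.0/18 (203.129.128.0 - 203.129.191.255) -> 51.138.231.226
More-specific entries that do NOT match:
  75.129.165.216/30 (75.129.165.216 - 75.129.165.219) does not contain 203.129.165.218
  203.129.133.128/25 (203.129.133.128 - 203.129.133.255) does not contain 203.129.165.218
  203.129.167.0/24 (203.129.167.0 - 203.129.167.255) does not contain 203.129.165.218
  203.129.160.0/22 (203.129.160.0 - 203.129.163.255) does not contain 203.129.165.218
  203.129.176.0/21 (203.129.176.0 - 203.129.183.255) does not contain 203.129.165.218
Longest matching prefix is /18 -> next hop 51.138.231.226.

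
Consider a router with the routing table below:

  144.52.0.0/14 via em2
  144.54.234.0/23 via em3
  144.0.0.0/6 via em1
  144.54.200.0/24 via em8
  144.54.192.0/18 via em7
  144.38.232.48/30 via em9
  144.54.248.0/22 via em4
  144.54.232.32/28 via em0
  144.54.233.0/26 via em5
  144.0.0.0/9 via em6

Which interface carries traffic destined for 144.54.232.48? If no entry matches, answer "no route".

em7

Routes whose prefix contains 144.54.232.48:
  144.0.0.0/6 (144.0.0.0 - 147.255.255.255) -> em1
  144.0.0.0/9 (144.0.0.0 - 144.127.255.255) -> em6
  144.52.0.0/14 (144.52.0.0 - 144.55.255.255) -> em2
  144.54.192.0/18 (144.54.192.0 - 144.54.255.255) -> em7
More-specific entries that do NOT match:
  144.38.232.48/30 (144.38.232.48 - 144.38.232.51) does not contain 144.54.232.48
  144.54.232.32/28 (144.54.232.32 - 144.54.232.47) does not contain 144.54.232.48
  144.54.233.0/26 (144.54.233.0 - 144.54.233.63) does not contain 144.54.232.48
  144.54.200.0/24 (144.54.200.0 - 144.54.200.255) does not contain 144.54.232.48
  144.54.234.0/23 (144.54.234.0 - 144.54.235.255) does not contain 144.54.232.48
  144.54.248.0/22 (144.54.248.0 - 144.54.251.255) does not contain 144.54.232.48
Longest matching prefix is /18 -> interface em7.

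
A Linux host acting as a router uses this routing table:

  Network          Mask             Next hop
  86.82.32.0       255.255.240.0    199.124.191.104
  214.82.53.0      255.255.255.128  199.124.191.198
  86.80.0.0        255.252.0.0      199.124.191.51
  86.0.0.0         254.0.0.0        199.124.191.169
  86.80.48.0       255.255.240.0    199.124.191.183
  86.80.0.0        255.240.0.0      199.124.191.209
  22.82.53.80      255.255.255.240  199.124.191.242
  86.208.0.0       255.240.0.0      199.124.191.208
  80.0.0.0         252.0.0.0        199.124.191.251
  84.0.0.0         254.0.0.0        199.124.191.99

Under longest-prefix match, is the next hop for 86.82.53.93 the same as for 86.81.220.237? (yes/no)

yes

86.82.53.93: longest match 86.80.0.0/14 -> 199.124.191.51
86.81.220.237: longest match 86.80.0.0/14 -> 199.124.191.51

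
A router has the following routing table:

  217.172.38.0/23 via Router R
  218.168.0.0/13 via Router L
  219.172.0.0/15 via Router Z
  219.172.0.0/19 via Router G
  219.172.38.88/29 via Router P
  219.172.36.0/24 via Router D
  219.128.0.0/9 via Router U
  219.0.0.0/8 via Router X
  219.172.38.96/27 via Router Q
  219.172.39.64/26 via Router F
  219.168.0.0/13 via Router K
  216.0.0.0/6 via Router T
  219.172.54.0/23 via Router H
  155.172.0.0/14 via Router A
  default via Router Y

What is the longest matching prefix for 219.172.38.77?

219.172.0.0/15

Entries matching 219.172.38.77:
  0.0.0.0/0 (default, matches everything)
  216.0.0.0/6 (216.0.0.0 - 219.255.255.255)
  219.0.0.0/8 (219.0.0.0 - 219.255.255.255)
  219.128.0.0/9 (219.128.0.0 - 219.255.255.255)
  219.168.0.0/13 (219.168.0.0 - 219.175.255.255)
  219.172.0.0/15 (219.172.0.0 - 219.173.255.255)
Most specific is 219.172.0.0/15.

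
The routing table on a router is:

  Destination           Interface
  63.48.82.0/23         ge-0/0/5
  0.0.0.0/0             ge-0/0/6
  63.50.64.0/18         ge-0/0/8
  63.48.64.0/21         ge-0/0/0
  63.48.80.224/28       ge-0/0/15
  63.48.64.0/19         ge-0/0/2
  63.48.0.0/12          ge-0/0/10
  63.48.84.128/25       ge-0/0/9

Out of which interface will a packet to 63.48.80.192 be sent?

ge-0/0/2

Routes whose prefix contains 63.48.80.192:
  0.0.0.0/0 (default, matches everything) -> ge-0/0/6
  63.48.0.0/12 (63.48.0.0 - 63.63.255.255) -> ge-0/0/10
  63.48.64.0/19 (63.48.64.0 - 63.48.95.255) -> ge-0/0/2
More-specific entries that do NOT match:
  63.48.80.224/28 (63.48.80.224 - 63.48.80.239) does not contain 63.48.80.192
  63.48.84.128/25 (63.48.84.128 - 63.48.84.255) does not contain 63.48.80.192
  63.48.82.0/23 (63.48.82.0 - 63.48.83.255) does not contain 63.48.80.192
  63.48.64.0/21 (63.48.64.0 - 63.48.71.255) does not contain 63.48.80.192
Longest matching prefix is /19 -> interface ge-0/0/2.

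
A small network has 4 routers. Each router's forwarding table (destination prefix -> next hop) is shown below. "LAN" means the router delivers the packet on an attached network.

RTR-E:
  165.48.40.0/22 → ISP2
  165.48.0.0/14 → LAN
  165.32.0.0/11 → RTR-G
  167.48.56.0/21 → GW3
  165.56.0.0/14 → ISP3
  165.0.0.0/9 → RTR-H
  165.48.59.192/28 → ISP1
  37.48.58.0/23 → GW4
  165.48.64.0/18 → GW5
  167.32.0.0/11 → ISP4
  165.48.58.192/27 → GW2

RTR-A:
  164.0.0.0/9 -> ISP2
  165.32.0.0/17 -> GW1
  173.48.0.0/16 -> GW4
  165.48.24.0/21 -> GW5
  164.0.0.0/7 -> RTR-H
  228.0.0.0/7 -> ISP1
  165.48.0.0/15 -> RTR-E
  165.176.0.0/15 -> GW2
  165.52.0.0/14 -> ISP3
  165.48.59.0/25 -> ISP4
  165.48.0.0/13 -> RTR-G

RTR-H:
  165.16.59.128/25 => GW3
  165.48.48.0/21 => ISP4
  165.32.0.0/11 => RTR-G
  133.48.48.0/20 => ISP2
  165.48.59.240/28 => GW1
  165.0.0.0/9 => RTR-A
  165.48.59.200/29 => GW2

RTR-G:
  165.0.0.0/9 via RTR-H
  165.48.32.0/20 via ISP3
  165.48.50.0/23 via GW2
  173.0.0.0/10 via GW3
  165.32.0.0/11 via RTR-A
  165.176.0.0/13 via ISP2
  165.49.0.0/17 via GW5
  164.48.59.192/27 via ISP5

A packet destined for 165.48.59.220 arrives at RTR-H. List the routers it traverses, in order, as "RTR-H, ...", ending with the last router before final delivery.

At RTR-H: longest match for 165.48.59.220 is 165.32.0.0/11 -> RTR-G
At RTR-G: longest match for 165.48.59.220 is 165.32.0.0/11 -> RTR-A
At RTR-A: longest match for 165.48.59.220 is 165.48.0.0/15 -> RTR-E
At RTR-E: longest match for 165.48.59.220 is 165.48.0.0/14 -> LAN

RTR-H, RTR-G, RTR-A, RTR-E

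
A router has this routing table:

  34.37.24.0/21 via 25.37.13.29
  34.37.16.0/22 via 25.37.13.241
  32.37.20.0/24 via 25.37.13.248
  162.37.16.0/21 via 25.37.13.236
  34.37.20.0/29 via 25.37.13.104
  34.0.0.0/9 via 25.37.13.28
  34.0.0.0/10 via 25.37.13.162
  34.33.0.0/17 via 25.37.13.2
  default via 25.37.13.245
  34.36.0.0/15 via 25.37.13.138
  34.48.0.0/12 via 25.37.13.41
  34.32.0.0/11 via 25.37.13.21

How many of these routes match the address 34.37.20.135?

Prefixes containing 34.37.20.135:
  0.0.0.0/0 (default, matches everything)
  34.0.0.0/9 (34.0.0.0 - 34.127.255.255)
  34.0.0.0/10 (34.0.0.0 - 34.63.255.255)
  34.32.0.0/11 (34.32.0.0 - 34.63.255.255)
  34.36.0.0/15 (34.36.0.0 - 34.37.255.255)
Total matching entries: 5.

5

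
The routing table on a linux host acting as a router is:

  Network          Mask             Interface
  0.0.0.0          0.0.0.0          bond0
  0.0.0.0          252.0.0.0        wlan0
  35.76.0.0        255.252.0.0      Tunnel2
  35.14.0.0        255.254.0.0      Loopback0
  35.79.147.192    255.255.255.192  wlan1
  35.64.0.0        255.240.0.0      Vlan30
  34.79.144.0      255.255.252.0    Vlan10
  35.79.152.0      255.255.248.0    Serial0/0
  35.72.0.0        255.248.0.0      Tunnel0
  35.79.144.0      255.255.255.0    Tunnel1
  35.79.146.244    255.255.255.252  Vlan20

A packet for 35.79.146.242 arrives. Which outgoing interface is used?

Routes whose prefix contains 35.79.146.242:
  0.0.0.0/0 (default, matches everything) -> bond0
  35.64.0.0/12 (35.64.0.0 - 35.79.255.255) -> Vlan30
  35.72.0.0/13 (35.72.0.0 - 35.79.255.255) -> Tunnel0
  35.76.0.0/14 (35.76.0.0 - 35.79.255.255) -> Tunnel2
More-specific entries that do NOT match:
  35.79.146.244/30 (35.79.146.244 - 35.79.146.247) does not contain 35.79.146.242
  35.79.147.192/26 (35.79.147.192 - 35.79.147.255) does not contain 35.79.146.242
  35.79.144.0/24 (35.79.144.0 - 35.79.144.255) does not contain 35.79.146.242
  34.79.144.0/22 (34.79.144.0 - 34.79.147.255) does not contain 35.79.146.242
  35.79.152.0/21 (35.79.152.0 - 35.79.159.255) does not contain 35.79.146.242
  35.14.0.0/15 (35.14.0.0 - 35.15.255.255) does not contain 35.79.146.242
Longest matching prefix is /14 -> interface Tunnel2.

Tunnel2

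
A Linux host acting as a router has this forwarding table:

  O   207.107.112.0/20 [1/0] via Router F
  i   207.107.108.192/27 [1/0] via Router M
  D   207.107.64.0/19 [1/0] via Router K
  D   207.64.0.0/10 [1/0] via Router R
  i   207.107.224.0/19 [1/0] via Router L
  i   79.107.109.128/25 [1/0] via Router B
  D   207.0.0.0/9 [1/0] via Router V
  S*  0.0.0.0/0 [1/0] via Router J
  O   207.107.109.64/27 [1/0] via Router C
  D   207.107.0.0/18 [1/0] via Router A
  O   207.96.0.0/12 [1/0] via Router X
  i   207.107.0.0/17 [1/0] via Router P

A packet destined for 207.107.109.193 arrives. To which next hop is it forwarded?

Routes whose prefix contains 207.107.109.193:
  0.0.0.0/0 (default, matches everything) -> Router J
  207.0.0.0/9 (207.0.0.0 - 207.127.255.255) -> Router V
  207.64.0.0/10 (207.64.0.0 - 207.127.255.255) -> Router R
  207.96.0.0/12 (207.96.0.0 - 207.111.255.255) -> Router X
  207.107.0.0/17 (207.107.0.0 - 207.107.127.255) -> Router P
More-specific entries that do NOT match:
  207.107.108.192/27 (207.107.108.192 - 207.107.108.223) does not contain 207.107.109.193
  207.107.109.64/27 (207.107.109.64 - 207.107.109.95) does not contain 207.107.109.193
  79.107.109.128/25 (79.107.109.128 - 79.107.109.255) does not contain 207.107.109.193
  207.107.112.0/20 (207.107.112.0 - 207.107.127.255) does not contain 207.107.109.193
  207.107.64.0/19 (207.107.64.0 - 207.107.95.255) does not contain 207.107.109.193
  207.107.224.0/19 (207.107.224.0 - 207.107.255.255) does not contain 207.107.109.193
  207.107.0.0/18 (207.107.0.0 - 207.107.63.255) does not contain 207.107.109.193
Longest matching prefix is /17 -> next hop Router P.

Router P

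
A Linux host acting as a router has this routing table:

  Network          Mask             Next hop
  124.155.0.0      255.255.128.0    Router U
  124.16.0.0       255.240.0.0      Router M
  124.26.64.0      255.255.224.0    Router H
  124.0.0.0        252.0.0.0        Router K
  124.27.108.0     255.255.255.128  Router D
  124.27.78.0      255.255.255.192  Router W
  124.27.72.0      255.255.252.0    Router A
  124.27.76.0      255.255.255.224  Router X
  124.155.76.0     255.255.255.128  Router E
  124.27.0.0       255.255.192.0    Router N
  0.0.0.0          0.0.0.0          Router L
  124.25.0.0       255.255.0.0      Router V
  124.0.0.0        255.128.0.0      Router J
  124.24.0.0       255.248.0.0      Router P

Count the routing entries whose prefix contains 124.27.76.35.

5

Prefixes containing 124.27.76.35:
  0.0.0.0/0 (default, matches everything)
  124.0.0.0/6 (124.0.0.0 - 127.255.255.255)
  124.0.0.0/9 (124.0.0.0 - 124.127.255.255)
  124.16.0.0/12 (124.16.0.0 - 124.31.255.255)
  124.24.0.0/13 (124.24.0.0 - 124.31.255.255)
Total matching entries: 5.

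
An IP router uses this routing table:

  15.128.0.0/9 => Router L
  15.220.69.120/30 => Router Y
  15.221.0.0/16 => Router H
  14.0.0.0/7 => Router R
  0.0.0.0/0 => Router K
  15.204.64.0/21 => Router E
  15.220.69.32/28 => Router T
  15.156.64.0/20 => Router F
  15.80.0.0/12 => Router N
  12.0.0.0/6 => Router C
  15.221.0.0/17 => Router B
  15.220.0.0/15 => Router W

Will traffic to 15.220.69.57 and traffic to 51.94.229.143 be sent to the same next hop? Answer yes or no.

no

15.220.69.57: longest match 15.220.0.0/15 -> Router W
51.94.229.143: longest match 0.0.0.0/0 -> Router K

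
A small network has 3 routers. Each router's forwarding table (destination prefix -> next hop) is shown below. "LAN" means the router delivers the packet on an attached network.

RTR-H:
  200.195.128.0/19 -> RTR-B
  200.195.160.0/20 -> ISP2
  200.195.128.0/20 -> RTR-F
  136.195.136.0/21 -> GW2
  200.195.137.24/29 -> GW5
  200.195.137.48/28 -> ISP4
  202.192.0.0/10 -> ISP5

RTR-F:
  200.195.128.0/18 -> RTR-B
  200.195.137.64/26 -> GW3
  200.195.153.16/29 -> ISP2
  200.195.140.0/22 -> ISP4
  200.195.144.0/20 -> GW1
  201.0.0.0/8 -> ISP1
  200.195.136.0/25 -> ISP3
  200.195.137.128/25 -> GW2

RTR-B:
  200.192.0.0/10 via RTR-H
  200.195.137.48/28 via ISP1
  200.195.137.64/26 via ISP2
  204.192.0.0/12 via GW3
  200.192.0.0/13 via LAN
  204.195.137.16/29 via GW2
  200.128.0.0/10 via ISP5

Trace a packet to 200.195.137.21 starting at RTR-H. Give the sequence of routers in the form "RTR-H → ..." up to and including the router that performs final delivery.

At RTR-H: longest match for 200.195.137.21 is 200.195.128.0/20 -> RTR-F
At RTR-F: longest match for 200.195.137.21 is 200.195.128.0/18 -> RTR-B
At RTR-B: longest match for 200.195.137.21 is 200.192.0.0/13 -> LAN

RTR-H → RTR-F → RTR-B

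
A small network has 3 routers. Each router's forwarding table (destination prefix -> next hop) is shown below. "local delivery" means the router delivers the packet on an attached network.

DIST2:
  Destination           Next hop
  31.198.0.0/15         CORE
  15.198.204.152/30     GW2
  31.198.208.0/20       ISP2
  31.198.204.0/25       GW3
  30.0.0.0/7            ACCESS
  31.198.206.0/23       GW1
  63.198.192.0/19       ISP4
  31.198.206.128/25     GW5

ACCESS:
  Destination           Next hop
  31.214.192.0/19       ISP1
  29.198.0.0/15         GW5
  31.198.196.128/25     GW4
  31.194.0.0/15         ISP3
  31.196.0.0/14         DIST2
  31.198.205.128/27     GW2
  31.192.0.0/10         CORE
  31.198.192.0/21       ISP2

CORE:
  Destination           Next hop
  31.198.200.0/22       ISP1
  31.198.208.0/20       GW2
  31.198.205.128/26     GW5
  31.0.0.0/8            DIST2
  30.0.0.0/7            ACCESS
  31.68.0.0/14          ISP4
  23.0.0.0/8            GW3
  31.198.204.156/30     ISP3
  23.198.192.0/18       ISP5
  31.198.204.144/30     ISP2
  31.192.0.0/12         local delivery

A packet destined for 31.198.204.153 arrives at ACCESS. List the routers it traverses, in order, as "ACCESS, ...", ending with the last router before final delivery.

At ACCESS: longest match for 31.198.204.153 is 31.196.0.0/14 -> DIST2
At DIST2: longest match for 31.198.204.153 is 31.198.0.0/15 -> CORE
At CORE: longest match for 31.198.204.153 is 31.192.0.0/12 -> local delivery

ACCESS, DIST2, CORE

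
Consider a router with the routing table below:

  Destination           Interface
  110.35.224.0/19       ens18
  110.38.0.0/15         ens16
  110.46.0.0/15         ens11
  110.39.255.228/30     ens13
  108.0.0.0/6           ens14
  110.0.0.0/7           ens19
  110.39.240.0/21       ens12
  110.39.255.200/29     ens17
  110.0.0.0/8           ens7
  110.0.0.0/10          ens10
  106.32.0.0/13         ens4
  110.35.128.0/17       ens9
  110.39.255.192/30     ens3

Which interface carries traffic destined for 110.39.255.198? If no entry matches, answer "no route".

Routes whose prefix contains 110.39.255.198:
  108.0.0.0/6 (108.0.0.0 - 111.255.255.255) -> ens14
  110.0.0.0/7 (110.0.0.0 - 111.255.255.255) -> ens19
  110.0.0.0/8 (110.0.0.0 - 110.255.255.255) -> ens7
  110.0.0.0/10 (110.0.0.0 - 110.63.255.255) -> ens10
  110.38.0.0/15 (110.38.0.0 - 110.39.255.255) -> ens16
More-specific entries that do NOT match:
  110.39.255.228/30 (110.39.255.228 - 110.39.255.231) does not contain 110.39.255.198
  110.39.255.192/30 (110.39.255.192 - 110.39.255.195) does not contain 110.39.255.198
  110.39.255.200/29 (110.39.255.200 - 110.39.255.207) does not contain 110.39.255.198
  110.39.240.0/21 (110.39.240.0 - 110.39.247.255) does not contain 110.39.255.198
  110.35.224.0/19 (110.35.224.0 - 110.35.255.255) does not contain 110.39.255.198
  110.35.128.0/17 (110.35.128.0 - 110.35.255.255) does not contain 110.39.255.198
Longest matching prefix is /15 -> interface ens16.

ens16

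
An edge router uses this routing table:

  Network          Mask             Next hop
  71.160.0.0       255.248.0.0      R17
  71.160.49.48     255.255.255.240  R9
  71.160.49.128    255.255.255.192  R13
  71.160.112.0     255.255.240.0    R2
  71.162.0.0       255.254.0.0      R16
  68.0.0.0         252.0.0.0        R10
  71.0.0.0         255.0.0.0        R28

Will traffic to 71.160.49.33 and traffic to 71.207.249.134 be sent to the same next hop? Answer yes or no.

71.160.49.33: longest match 71.160.0.0/13 -> R17
71.207.249.134: longest match 71.0.0.0/8 -> R28

no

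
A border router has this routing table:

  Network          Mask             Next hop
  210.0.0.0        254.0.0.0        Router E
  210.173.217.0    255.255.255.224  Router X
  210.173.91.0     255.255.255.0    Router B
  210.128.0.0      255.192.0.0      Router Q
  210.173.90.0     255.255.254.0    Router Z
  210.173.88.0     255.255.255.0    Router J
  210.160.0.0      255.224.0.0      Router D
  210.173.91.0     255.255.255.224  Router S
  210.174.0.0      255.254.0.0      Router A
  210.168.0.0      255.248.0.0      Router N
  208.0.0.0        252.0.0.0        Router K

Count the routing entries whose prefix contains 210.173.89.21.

5

Prefixes containing 210.173.89.21:
  208.0.0.0/6 (208.0.0.0 - 211.255.255.255)
  210.0.0.0/7 (210.0.0.0 - 211.255.255.255)
  210.128.0.0/10 (210.128.0.0 - 210.191.255.255)
  210.160.0.0/11 (210.160.0.0 - 210.191.255.255)
  210.168.0.0/13 (210.168.0.0 - 210.175.255.255)
Total matching entries: 5.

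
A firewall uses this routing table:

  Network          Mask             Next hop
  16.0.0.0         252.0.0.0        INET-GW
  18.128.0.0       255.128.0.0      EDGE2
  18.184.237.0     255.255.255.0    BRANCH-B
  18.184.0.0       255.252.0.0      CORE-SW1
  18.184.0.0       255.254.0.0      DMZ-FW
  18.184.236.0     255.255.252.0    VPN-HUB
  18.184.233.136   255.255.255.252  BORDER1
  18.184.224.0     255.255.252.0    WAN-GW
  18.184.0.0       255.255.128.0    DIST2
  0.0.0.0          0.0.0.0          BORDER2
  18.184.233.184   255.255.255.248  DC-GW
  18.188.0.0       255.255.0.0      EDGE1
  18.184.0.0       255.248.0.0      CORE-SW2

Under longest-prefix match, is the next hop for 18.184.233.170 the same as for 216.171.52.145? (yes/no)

no

18.184.233.170: longest match 18.184.0.0/15 -> DMZ-FW
216.171.52.145: longest match 0.0.0.0/0 -> BORDER2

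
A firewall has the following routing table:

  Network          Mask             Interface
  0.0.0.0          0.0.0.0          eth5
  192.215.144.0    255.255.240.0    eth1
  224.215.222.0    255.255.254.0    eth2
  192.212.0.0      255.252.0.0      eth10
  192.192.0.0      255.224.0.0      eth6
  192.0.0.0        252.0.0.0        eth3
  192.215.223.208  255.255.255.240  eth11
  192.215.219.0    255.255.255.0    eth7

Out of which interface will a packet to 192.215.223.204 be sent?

Routes whose prefix contains 192.215.223.204:
  0.0.0.0/0 (default, matches everything) -> eth5
  192.0.0.0/6 (192.0.0.0 - 195.255.255.255) -> eth3
  192.192.0.0/11 (192.192.0.0 - 192.223.255.255) -> eth6
  192.212.0.0/14 (192.212.0.0 - 192.215.255.255) -> eth10
More-specific entries that do NOT match:
  192.215.223.208/28 (192.215.223.208 - 192.215.223.223) does not contain 192.215.223.204
  192.215.219.0/24 (192.215.219.0 - 192.215.219.255) does not contain 192.215.223.204
  224.215.222.0/23 (224.215.222.0 - 224.215.223.255) does not contain 192.215.223.204
  192.215.144.0/20 (192.215.144.0 - 192.215.159.255) does not contain 192.215.223.204
Longest matching prefix is /14 -> interface eth10.

eth10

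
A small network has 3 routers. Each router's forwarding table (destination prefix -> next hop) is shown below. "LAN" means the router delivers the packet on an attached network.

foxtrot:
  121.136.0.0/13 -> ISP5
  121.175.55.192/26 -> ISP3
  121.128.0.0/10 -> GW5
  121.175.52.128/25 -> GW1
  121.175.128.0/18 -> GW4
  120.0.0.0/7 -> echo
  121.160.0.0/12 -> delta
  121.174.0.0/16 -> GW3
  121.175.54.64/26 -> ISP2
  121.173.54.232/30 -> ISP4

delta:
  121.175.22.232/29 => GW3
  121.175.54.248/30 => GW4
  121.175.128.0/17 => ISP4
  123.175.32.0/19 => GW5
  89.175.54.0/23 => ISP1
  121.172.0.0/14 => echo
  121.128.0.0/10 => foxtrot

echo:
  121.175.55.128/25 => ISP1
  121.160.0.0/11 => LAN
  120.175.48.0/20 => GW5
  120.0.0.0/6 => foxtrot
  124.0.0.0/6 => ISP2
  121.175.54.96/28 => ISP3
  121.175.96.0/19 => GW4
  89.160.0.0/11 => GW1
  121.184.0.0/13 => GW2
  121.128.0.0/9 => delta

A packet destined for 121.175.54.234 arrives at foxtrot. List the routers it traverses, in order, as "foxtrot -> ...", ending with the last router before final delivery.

foxtrot -> delta -> echo

At foxtrot: longest match for 121.175.54.234 is 121.160.0.0/12 -> delta
At delta: longest match for 121.175.54.234 is 121.172.0.0/14 -> echo
At echo: longest match for 121.175.54.234 is 121.160.0.0/11 -> LAN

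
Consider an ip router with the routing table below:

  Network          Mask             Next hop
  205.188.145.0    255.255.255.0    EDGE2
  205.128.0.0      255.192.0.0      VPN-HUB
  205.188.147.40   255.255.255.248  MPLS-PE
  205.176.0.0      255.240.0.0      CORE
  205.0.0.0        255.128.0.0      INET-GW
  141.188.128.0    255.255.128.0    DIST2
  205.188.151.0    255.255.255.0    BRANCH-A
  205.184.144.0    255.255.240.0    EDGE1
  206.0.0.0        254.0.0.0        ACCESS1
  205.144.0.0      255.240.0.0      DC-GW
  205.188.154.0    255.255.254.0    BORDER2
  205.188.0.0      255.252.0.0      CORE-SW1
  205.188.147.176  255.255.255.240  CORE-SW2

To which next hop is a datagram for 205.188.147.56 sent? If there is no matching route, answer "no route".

CORE-SW1

Routes whose prefix contains 205.188.147.56:
  205.128.0.0/10 (205.128.0.0 - 205.191.255.255) -> VPN-HUB
  205.176.0.0/12 (205.176.0.0 - 205.191.255.255) -> CORE
  205.188.0.0/14 (205.188.0.0 - 205.191.255.255) -> CORE-SW1
More-specific entries that do NOT match:
  205.188.147.40/29 (205.188.147.40 - 205.188.147.47) does not contain 205.188.147.56
  205.188.147.176/28 (205.188.147.176 - 205.188.147.191) does not contain 205.188.147.56
  205.188.145.0/24 (205.188.145.0 - 205.188.145.255) does not contain 205.188.147.56
  205.188.151.0/24 (205.188.151.0 - 205.188.151.255) does not contain 205.188.147.56
  205.188.154.0/23 (205.188.154.0 - 205.188.155.255) does not contain 205.188.147.56
  205.184.144.0/20 (205.184.144.0 - 205.184.159.255) does not contain 205.188.147.56
  141.188.128.0/17 (141.188.128.0 - 141.188.255.255) does not contain 205.188.147.56
Longest matching prefix is /14 -> next hop CORE-SW1.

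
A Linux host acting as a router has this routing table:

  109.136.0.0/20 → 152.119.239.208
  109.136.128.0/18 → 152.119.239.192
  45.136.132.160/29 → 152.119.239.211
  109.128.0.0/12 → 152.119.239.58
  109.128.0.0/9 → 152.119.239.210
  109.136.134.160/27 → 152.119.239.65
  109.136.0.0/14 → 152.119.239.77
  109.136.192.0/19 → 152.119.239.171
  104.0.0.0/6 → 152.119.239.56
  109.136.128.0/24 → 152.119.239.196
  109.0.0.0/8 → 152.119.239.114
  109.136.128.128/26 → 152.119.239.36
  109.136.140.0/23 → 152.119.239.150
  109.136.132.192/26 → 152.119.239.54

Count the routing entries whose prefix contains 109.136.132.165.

Prefixes containing 109.136.132.165:
  109.0.0.0/8 (109.0.0.0 - 109.255.255.255)
  109.128.0.0/9 (109.128.0.0 - 109.255.255.255)
  109.128.0.0/12 (109.128.0.0 - 109.143.255.255)
  109.136.0.0/14 (109.136.0.0 - 109.139.255.255)
  109.136.128.0/18 (109.136.128.0 - 109.136.191.255)
Total matching entries: 5.

5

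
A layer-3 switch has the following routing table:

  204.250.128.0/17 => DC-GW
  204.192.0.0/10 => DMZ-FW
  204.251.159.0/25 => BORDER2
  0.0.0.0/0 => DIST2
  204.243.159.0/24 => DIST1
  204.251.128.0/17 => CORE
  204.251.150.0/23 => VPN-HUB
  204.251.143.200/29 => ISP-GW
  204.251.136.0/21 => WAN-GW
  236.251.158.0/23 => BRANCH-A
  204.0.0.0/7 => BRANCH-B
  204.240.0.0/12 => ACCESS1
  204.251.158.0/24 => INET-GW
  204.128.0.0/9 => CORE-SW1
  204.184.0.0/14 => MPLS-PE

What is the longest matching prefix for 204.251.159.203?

204.251.128.0/17

Entries matching 204.251.159.203:
  0.0.0.0/0 (default, matches everything)
  204.0.0.0/7 (204.0.0.0 - 205.255.255.255)
  204.128.0.0/9 (204.128.0.0 - 204.255.255.255)
  204.192.0.0/10 (204.192.0.0 - 204.255.255.255)
  204.240.0.0/12 (204.240.0.0 - 204.255.255.255)
  204.251.128.0/17 (204.251.128.0 - 204.251.255.255)
Most specific is 204.251.128.0/17.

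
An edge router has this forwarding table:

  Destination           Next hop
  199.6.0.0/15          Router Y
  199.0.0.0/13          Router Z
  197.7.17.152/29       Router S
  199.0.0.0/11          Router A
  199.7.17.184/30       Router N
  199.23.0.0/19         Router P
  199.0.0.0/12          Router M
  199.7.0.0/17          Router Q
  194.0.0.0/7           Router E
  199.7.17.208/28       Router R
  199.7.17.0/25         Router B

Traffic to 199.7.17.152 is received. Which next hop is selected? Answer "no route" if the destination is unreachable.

Routes whose prefix contains 199.7.17.152:
  199.0.0.0/11 (199.0.0.0 - 199.31.255.255) -> Router A
  199.0.0.0/12 (199.0.0.0 - 199.15.255.255) -> Router M
  199.0.0.0/13 (199.0.0.0 - 199.7.255.255) -> Router Z
  199.6.0.0/15 (199.6.0.0 - 199.7.255.255) -> Router Y
  199.7.0.0/17 (199.7.0.0 - 199.7.127.255) -> Router Q
More-specific entries that do NOT match:
  199.7.17.184/30 (199.7.17.184 - 199.7.17.187) does not contain 199.7.17.152
  197.7.17.152/29 (197.7.17.152 - 197.7.17.159) does not contain 199.7.17.152
  199.7.17.208/28 (199.7.17.208 - 199.7.17.223) does not contain 199.7.17.152
  199.7.17.0/25 (199.7.17.0 - 199.7.17.127) does not contain 199.7.17.152
  199.23.0.0/19 (199.23.0.0 - 199.23.31.255) does not contain 199.7.17.152
Longest matching prefix is /17 -> next hop Router Q.

Router Q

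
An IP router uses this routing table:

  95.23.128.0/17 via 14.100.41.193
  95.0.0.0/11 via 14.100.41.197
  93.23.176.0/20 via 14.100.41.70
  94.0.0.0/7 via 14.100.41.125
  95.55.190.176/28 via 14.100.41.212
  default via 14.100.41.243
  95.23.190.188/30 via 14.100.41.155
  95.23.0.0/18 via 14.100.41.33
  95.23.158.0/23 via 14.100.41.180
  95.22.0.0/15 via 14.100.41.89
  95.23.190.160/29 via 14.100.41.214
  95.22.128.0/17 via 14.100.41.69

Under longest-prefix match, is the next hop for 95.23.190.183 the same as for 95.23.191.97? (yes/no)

95.23.190.183: longest match 95.23.128.0/17 -> 14.100.41.193
95.23.191.97: longest match 95.23.128.0/17 -> 14.100.41.193

yes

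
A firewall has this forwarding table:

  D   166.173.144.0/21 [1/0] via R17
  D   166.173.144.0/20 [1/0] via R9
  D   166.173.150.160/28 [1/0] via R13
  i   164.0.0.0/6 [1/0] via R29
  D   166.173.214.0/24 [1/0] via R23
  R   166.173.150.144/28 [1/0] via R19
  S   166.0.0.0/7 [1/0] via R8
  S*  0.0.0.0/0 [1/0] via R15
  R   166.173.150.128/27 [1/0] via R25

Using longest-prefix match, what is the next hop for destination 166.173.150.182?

Routes whose prefix contains 166.173.150.182:
  0.0.0.0/0 (default, matches everything) -> R15
  164.0.0.0/6 (164.0.0.0 - 167.255.255.255) -> R29
  166.0.0.0/7 (166.0.0.0 - 167.255.255.255) -> R8
  166.173.144.0/20 (166.173.144.0 - 166.173.159.255) -> R9
  166.173.144.0/21 (166.173.144.0 - 166.173.151.255) -> R17
More-specific entries that do NOT match:
  166.173.150.160/28 (166.173.150.160 - 166.173.150.175) does not contain 166.173.150.182
  166.173.150.144/28 (166.173.150.144 - 166.173.150.159) does not contain 166.173.150.182
  166.173.150.128/27 (166.173.150.128 - 166.173.150.159) does not contain 166.173.150.182
  166.173.214.0/24 (166.173.214.0 - 166.173.214.255) does not contain 166.173.150.182
Longest matching prefix is /21 -> next hop R17.

R17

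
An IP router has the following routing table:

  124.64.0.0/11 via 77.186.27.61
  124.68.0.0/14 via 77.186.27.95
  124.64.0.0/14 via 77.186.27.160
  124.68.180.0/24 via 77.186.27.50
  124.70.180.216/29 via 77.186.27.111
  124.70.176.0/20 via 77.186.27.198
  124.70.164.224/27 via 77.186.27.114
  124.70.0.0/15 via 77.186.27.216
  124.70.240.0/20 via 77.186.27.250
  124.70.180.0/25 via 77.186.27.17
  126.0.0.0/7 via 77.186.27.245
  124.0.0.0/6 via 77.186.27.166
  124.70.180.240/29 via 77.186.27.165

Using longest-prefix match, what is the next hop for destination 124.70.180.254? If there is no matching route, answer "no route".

Routes whose prefix contains 124.70.180.254:
  124.0.0.0/6 (124.0.0.0 - 127.255.255.255) -> 77.186.27.166
  124.64.0.0/11 (124.64.0.0 - 124.95.255.255) -> 77.186.27.61
  124.68.0.0/14 (124.68.0.0 - 124.71.255.255) -> 77.186.27.95
  124.70.0.0/15 (124.70.0.0 - 124.71.255.255) -> 77.186.27.216
  124.70.176.0/20 (124.70.176.0 - 124.70.191.255) -> 77.186.27.198
More-specific entries that do NOT match:
  124.70.180.216/29 (124.70.180.216 - 124.70.180.223) does not contain 124.70.180.254
  124.70.180.240/29 (124.70.180.240 - 124.70.180.247) does not contain 124.70.180.254
  124.70.164.224/27 (124.70.164.224 - 124.70.164.255) does not contain 124.70.180.254
  124.70.180.0/25 (124.70.180.0 - 124.70.180.127) does not contain 124.70.180.254
  124.68.180.0/24 (124.68.180.0 - 124.68.180.255) does not contain 124.70.180.254
Longest matching prefix is /20 -> next hop 77.186.27.198.

77.186.27.198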